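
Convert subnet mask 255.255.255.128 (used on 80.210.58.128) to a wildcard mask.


Subnet mask: 255.255.255.128
Wildcard = 255.255.255.255 - subnet mask
255 - 255 = 0
255 - 255 = 0
255 - 255 = 0
255 - 128 = 127
Wildcard: 0.0.0.127


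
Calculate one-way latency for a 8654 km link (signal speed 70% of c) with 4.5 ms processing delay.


Speed = 0.7 * 3e5 km/s = 210000 km/s
Propagation delay = 8654 / 210000 = 0.0412 s = 41.2095 ms
Processing delay = 4.5 ms
Total one-way latency = 45.7095 ms


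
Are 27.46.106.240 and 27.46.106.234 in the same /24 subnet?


Mask: 255.255.255.0
27.46.106.240 AND mask = 27.46.106.0
27.46.106.234 AND mask = 27.46.106.0
Yes, same subnet (27.46.106.0)


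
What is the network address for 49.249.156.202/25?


IP:   00110001.11111001.10011100.11001010
Mask: 11111111.11111111.11111111.10000000
AND operation:
Net:  00110001.11111001.10011100.10000000
Network: 49.249.156.128/25


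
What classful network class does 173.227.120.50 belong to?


First octet: 173
Binary: 10101101
10xxxxxx -> Class B (128-191)
Class B, default mask 255.255.0.0 (/16)


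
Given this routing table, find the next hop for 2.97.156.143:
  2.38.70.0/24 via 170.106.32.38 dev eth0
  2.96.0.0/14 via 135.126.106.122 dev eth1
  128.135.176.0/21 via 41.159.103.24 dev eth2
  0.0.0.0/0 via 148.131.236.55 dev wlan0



Longest prefix match for 2.97.156.143:
  /24 2.38.70.0: no
  /14 2.96.0.0: MATCH
  /21 128.135.176.0: no
  /0 0.0.0.0: MATCH
Selected: next-hop 135.126.106.122 via eth1 (matched /14)


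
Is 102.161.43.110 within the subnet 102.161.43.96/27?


Subnet network: 102.161.43.96
Test IP AND mask: 102.161.43.96
Yes, 102.161.43.110 is in 102.161.43.96/27


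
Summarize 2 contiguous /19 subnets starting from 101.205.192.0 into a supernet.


Original prefix: /19
Number of subnets: 2 = 2^1
New prefix = 19 - 1 = 18
Supernet: 101.205.192.0/18


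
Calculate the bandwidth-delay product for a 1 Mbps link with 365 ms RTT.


BDP = bandwidth * RTT
= 1 Mbps * 365 ms
= 1 * 1e6 * 365 / 1000 bits
= 365000 bits
= 45625 bytes
= 44.5557 KB
BDP = 365000 bits (45625 bytes)


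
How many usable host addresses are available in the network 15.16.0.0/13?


Host bits = 32 - 13 = 19
Total addresses = 2^19 = 524288
Usable = total - 2 (network and broadcast)
Usable hosts: 524286


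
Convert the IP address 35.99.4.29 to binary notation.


35 = 00100011
99 = 01100011
4 = 00000100
29 = 00011101
Binary: 00100011.01100011.00000100.00011101


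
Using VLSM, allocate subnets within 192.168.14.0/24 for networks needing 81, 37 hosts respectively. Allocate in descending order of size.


81 hosts -> /25 (126 usable): 192.168.14.0/25
37 hosts -> /26 (62 usable): 192.168.14.128/26
Allocation: 192.168.14.0/25 (81 hosts, 126 usable); 192.168.14.128/26 (37 hosts, 62 usable)


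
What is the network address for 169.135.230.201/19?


IP:   10101001.10000111.11100110.11001001
Mask: 11111111.11111111.11100000.00000000
AND operation:
Net:  10101001.10000111.11100000.00000000
Network: 169.135.224.0/19


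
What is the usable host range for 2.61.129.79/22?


Network: 2.61.128.0
Broadcast: 2.61.131.255
First usable = network + 1
Last usable = broadcast - 1
Range: 2.61.128.1 to 2.61.131.254


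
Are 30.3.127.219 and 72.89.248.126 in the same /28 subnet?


Mask: 255.255.255.240
30.3.127.219 AND mask = 30.3.127.208
72.89.248.126 AND mask = 72.89.248.112
No, different subnets (30.3.127.208 vs 72.89.248.112)


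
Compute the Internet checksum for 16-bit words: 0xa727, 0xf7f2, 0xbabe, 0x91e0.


Sum all words (with carry folding):
+ 0xa727 = 0xa727
+ 0xf7f2 = 0x9f1a
+ 0xbabe = 0x59d9
+ 0x91e0 = 0xebb9
One's complement: ~0xebb9
Checksum = 0x1446


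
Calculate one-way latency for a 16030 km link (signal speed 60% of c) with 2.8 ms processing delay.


Speed = 0.6 * 3e5 km/s = 180000 km/s
Propagation delay = 16030 / 180000 = 0.0891 s = 89.0556 ms
Processing delay = 2.8 ms
Total one-way latency = 91.8556 ms


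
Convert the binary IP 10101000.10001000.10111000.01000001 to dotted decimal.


10101000 = 168
10001000 = 136
10111000 = 184
01000001 = 65
IP: 168.136.184.65


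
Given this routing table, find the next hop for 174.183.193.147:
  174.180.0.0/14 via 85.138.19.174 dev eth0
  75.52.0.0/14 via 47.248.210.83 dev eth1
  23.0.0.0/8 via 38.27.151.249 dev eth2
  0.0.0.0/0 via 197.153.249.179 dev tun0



Longest prefix match for 174.183.193.147:
  /14 174.180.0.0: MATCH
  /14 75.52.0.0: no
  /8 23.0.0.0: no
  /0 0.0.0.0: MATCH
Selected: next-hop 85.138.19.174 via eth0 (matched /14)


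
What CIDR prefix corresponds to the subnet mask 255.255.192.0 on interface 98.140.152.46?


Binary: 11111111.11111111.11000000.00000000
Count leading 1s
Prefix: /18


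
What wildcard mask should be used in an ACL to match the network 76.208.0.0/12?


Subnet mask: 255.240.0.0
Wildcard = 255.255.255.255 - subnet mask
255 - 255 = 0
255 - 240 = 15
255 - 0 = 255
255 - 0 = 255
Wildcard: 0.15.255.255


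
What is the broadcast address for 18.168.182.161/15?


Network: 18.168.0.0/15
Host bits = 17
Set all host bits to 1:
Broadcast: 18.169.255.255


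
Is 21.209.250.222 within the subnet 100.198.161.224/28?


Subnet network: 100.198.161.224
Test IP AND mask: 21.209.250.208
No, 21.209.250.222 is not in 100.198.161.224/28


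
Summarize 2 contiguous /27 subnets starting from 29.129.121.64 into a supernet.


Original prefix: /27
Number of subnets: 2 = 2^1
New prefix = 27 - 1 = 26
Supernet: 29.129.121.64/26


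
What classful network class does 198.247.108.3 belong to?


First octet: 198
Binary: 11000110
110xxxxx -> Class C (192-223)
Class C, default mask 255.255.255.0 (/24)


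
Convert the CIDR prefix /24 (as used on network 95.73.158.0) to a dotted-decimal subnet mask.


/24 means 24 network bits, 8 host bits
Binary: 11111111111111111111111100000000
Mask: 255.255.255.0


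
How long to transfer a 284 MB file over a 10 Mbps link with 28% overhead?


Effective throughput = 10 * (1 - 28/100) = 7.2 Mbps
File size in Mb = 284 * 8 = 2272 Mb
Time = 2272 / 7.2
Time = 315.5556 seconds


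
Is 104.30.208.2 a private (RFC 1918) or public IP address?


RFC 1918 private ranges:
  10.0.0.0/8 (10.0.0.0 - 10.255.255.255)
  172.16.0.0/12 (172.16.0.0 - 172.31.255.255)
  192.168.0.0/16 (192.168.0.0 - 192.168.255.255)
Public (not in any RFC 1918 range)


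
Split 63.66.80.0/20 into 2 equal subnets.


New prefix = 20 + 1 = 21
Each subnet has 2048 addresses
  63.66.80.0/21
  63.66.88.0/21
Subnets: 63.66.80.0/21, 63.66.88.0/21


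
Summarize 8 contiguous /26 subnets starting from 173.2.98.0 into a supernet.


Original prefix: /26
Number of subnets: 8 = 2^3
New prefix = 26 - 3 = 23
Supernet: 173.2.98.0/23


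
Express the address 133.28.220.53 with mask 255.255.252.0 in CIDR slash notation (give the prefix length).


Binary: 11111111.11111111.11111100.00000000
Count leading 1s
Prefix: /22


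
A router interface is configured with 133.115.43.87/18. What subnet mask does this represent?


/18 means 18 network bits, 14 host bits
Binary: 11111111111111111100000000000000
Mask: 255.255.192.0


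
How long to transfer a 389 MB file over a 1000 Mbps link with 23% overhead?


Effective throughput = 1000 * (1 - 23/100) = 770 Mbps
File size in Mb = 389 * 8 = 3112 Mb
Time = 3112 / 770
Time = 4.0416 seconds


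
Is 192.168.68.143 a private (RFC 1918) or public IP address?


RFC 1918 private ranges:
  10.0.0.0/8 (10.0.0.0 - 10.255.255.255)
  172.16.0.0/12 (172.16.0.0 - 172.31.255.255)
  192.168.0.0/16 (192.168.0.0 - 192.168.255.255)
Private (in 192.168.0.0/16)


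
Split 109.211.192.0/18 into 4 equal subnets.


New prefix = 18 + 2 = 20
Each subnet has 4096 addresses
  109.211.192.0/20
  109.211.208.0/20
  109.211.224.0/20
  109.211.240.0/20
Subnets: 109.211.192.0/20, 109.211.208.0/20, 109.211.224.0/20, 109.211.240.0/20


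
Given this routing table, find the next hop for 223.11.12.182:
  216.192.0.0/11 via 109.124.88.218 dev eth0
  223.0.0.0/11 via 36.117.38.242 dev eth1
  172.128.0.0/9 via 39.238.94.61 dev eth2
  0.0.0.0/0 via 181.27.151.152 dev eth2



Longest prefix match for 223.11.12.182:
  /11 216.192.0.0: no
  /11 223.0.0.0: MATCH
  /9 172.128.0.0: no
  /0 0.0.0.0: MATCH
Selected: next-hop 36.117.38.242 via eth1 (matched /11)


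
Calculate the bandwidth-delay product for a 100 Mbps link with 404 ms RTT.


BDP = bandwidth * RTT
= 100 Mbps * 404 ms
= 100 * 1e6 * 404 / 1000 bits
= 40400000 bits
= 5050000 bytes
= 4931.6406 KB
BDP = 40400000 bits (5050000 bytes)


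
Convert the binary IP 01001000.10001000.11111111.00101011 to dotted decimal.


01001000 = 72
10001000 = 136
11111111 = 255
00101011 = 43
IP: 72.136.255.43


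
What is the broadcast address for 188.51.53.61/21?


Network: 188.51.48.0/21
Host bits = 11
Set all host bits to 1:
Broadcast: 188.51.55.255


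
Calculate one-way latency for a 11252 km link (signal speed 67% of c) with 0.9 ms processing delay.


Speed = 0.67 * 3e5 km/s = 201000 km/s
Propagation delay = 11252 / 201000 = 0.056 s = 55.9801 ms
Processing delay = 0.9 ms
Total one-way latency = 56.8801 ms


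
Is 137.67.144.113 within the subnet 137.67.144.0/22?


Subnet network: 137.67.144.0
Test IP AND mask: 137.67.144.0
Yes, 137.67.144.113 is in 137.67.144.0/22


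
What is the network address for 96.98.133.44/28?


IP:   01100000.01100010.10000101.00101100
Mask: 11111111.11111111.11111111.11110000
AND operation:
Net:  01100000.01100010.10000101.00100000
Network: 96.98.133.32/28


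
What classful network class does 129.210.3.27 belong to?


First octet: 129
Binary: 10000001
10xxxxxx -> Class B (128-191)
Class B, default mask 255.255.0.0 (/16)


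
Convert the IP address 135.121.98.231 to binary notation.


135 = 10000111
121 = 01111001
98 = 01100010
231 = 11100111
Binary: 10000111.01111001.01100010.11100111


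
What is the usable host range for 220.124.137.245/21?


Network: 220.124.136.0
Broadcast: 220.124.143.255
First usable = network + 1
Last usable = broadcast - 1
Range: 220.124.136.1 to 220.124.143.254


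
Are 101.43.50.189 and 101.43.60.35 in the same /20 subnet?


Mask: 255.255.240.0
101.43.50.189 AND mask = 101.43.48.0
101.43.60.35 AND mask = 101.43.48.0
Yes, same subnet (101.43.48.0)


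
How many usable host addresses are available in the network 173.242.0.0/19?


Host bits = 32 - 19 = 13
Total addresses = 2^13 = 8192
Usable = total - 2 (network and broadcast)
Usable hosts: 8190


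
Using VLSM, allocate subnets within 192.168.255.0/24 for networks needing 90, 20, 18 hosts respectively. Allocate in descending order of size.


90 hosts -> /25 (126 usable): 192.168.255.0/25
20 hosts -> /27 (30 usable): 192.168.255.128/27
18 hosts -> /27 (30 usable): 192.168.255.160/27
Allocation: 192.168.255.0/25 (90 hosts, 126 usable); 192.168.255.128/27 (20 hosts, 30 usable); 192.168.255.160/27 (18 hosts, 30 usable)


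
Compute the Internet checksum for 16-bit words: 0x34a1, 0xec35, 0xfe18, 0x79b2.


Sum all words (with carry folding):
+ 0x34a1 = 0x34a1
+ 0xec35 = 0x20d7
+ 0xfe18 = 0x1ef0
+ 0x79b2 = 0x98a2
One's complement: ~0x98a2
Checksum = 0x675d


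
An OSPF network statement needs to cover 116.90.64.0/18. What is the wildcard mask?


Subnet mask: 255.255.192.0
Wildcard = 255.255.255.255 - subnet mask
255 - 255 = 0
255 - 255 = 0
255 - 192 = 63
255 - 0 = 255
Wildcard: 0.0.63.255


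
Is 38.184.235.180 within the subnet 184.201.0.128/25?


Subnet network: 184.201.0.128
Test IP AND mask: 38.184.235.128
No, 38.184.235.180 is not in 184.201.0.128/25


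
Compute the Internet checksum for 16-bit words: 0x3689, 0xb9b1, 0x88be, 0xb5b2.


Sum all words (with carry folding):
+ 0x3689 = 0x3689
+ 0xb9b1 = 0xf03a
+ 0x88be = 0x78f9
+ 0xb5b2 = 0x2eac
One's complement: ~0x2eac
Checksum = 0xd153


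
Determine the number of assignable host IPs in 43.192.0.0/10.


Host bits = 32 - 10 = 22
Total addresses = 2^22 = 4194304
Usable = total - 2 (network and broadcast)
Usable hosts: 4194302


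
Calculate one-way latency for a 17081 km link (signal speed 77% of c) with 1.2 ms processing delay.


Speed = 0.77 * 3e5 km/s = 231000 km/s
Propagation delay = 17081 / 231000 = 0.0739 s = 73.9437 ms
Processing delay = 1.2 ms
Total one-way latency = 75.1437 ms


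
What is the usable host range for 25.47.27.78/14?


Network: 25.44.0.0
Broadcast: 25.47.255.255
First usable = network + 1
Last usable = broadcast - 1
Range: 25.44.0.1 to 25.47.255.254


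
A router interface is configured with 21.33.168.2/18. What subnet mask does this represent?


/18 means 18 network bits, 14 host bits
Binary: 11111111111111111100000000000000
Mask: 255.255.192.0


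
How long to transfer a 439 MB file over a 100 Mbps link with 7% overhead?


Effective throughput = 100 * (1 - 7/100) = 93 Mbps
File size in Mb = 439 * 8 = 3512 Mb
Time = 3512 / 93
Time = 37.7634 seconds


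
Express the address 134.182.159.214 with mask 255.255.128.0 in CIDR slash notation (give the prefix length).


Binary: 11111111.11111111.10000000.00000000
Count leading 1s
Prefix: /17


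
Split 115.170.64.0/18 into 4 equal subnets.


New prefix = 18 + 2 = 20
Each subnet has 4096 addresses
  115.170.64.0/20
  115.170.80.0/20
  115.170.96.0/20
  115.170.112.0/20
Subnets: 115.170.64.0/20, 115.170.80.0/20, 115.170.96.0/20, 115.170.112.0/20


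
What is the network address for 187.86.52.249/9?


IP:   10111011.01010110.00110100.11111001
Mask: 11111111.10000000.00000000.00000000
AND operation:
Net:  10111011.00000000.00000000.00000000
Network: 187.0.0.0/9


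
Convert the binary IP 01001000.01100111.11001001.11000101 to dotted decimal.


01001000 = 72
01100111 = 103
11001001 = 201
11000101 = 197
IP: 72.103.201.197


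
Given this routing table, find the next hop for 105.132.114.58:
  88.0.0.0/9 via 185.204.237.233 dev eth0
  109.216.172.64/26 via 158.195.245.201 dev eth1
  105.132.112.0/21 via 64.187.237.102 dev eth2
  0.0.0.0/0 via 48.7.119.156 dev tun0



Longest prefix match for 105.132.114.58:
  /9 88.0.0.0: no
  /26 109.216.172.64: no
  /21 105.132.112.0: MATCH
  /0 0.0.0.0: MATCH
Selected: next-hop 64.187.237.102 via eth2 (matched /21)


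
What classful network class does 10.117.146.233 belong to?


First octet: 10
Binary: 00001010
0xxxxxxx -> Class A (1-126)
Class A, default mask 255.0.0.0 (/8)


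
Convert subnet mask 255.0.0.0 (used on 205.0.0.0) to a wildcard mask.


Subnet mask: 255.0.0.0
Wildcard = 255.255.255.255 - subnet mask
255 - 255 = 0
255 - 0 = 255
255 - 0 = 255
255 - 0 = 255
Wildcard: 0.255.255.255


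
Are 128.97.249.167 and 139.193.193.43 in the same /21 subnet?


Mask: 255.255.248.0
128.97.249.167 AND mask = 128.97.248.0
139.193.193.43 AND mask = 139.193.192.0
No, different subnets (128.97.248.0 vs 139.193.192.0)


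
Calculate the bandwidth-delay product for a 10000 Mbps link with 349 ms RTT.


BDP = bandwidth * RTT
= 10000 Mbps * 349 ms
= 10000 * 1e6 * 349 / 1000 bits
= 3490000000 bits
= 436250000 bytes
= 426025.3906 KB
BDP = 3490000000 bits (436250000 bytes)


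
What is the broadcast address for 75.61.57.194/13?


Network: 75.56.0.0/13
Host bits = 19
Set all host bits to 1:
Broadcast: 75.63.255.255


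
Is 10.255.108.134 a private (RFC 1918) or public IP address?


RFC 1918 private ranges:
  10.0.0.0/8 (10.0.0.0 - 10.255.255.255)
  172.16.0.0/12 (172.16.0.0 - 172.31.255.255)
  192.168.0.0/16 (192.168.0.0 - 192.168.255.255)
Private (in 10.0.0.0/8)


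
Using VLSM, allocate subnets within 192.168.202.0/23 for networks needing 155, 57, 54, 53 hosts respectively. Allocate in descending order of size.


155 hosts -> /24 (254 usable): 192.168.202.0/24
57 hosts -> /26 (62 usable): 192.168.203.0/26
54 hosts -> /26 (62 usable): 192.168.203.64/26
53 hosts -> /26 (62 usable): 192.168.203.128/26
Allocation: 192.168.202.0/24 (155 hosts, 254 usable); 192.168.203.0/26 (57 hosts, 62 usable); 192.168.203.64/26 (54 hosts, 62 usable); 192.168.203.128/26 (53 hosts, 62 usable)


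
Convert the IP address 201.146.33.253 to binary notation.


201 = 11001001
146 = 10010010
33 = 00100001
253 = 11111101
Binary: 11001001.10010010.00100001.11111101


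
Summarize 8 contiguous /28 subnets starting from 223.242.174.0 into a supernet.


Original prefix: /28
Number of subnets: 8 = 2^3
New prefix = 28 - 3 = 25
Supernet: 223.242.174.0/25


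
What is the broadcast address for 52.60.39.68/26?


Network: 52.60.39.64/26
Host bits = 6
Set all host bits to 1:
Broadcast: 52.60.39.127


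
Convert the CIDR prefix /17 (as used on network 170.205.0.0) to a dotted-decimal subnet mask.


/17 means 17 network bits, 15 host bits
Binary: 11111111111111111000000000000000
Mask: 255.255.128.0


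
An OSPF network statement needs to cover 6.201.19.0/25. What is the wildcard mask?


Subnet mask: 255.255.255.128
Wildcard = 255.255.255.255 - subnet mask
255 - 255 = 0
255 - 255 = 0
255 - 255 = 0
255 - 128 = 127
Wildcard: 0.0.0.127


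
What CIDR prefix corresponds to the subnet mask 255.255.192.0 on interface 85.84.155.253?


Binary: 11111111.11111111.11000000.00000000
Count leading 1s
Prefix: /18


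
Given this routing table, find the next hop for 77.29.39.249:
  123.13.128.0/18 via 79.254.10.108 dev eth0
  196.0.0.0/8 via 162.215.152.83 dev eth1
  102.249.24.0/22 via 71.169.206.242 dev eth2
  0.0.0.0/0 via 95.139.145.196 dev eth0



Longest prefix match for 77.29.39.249:
  /18 123.13.128.0: no
  /8 196.0.0.0: no
  /22 102.249.24.0: no
  /0 0.0.0.0: MATCH
Selected: next-hop 95.139.145.196 via eth0 (matched /0)


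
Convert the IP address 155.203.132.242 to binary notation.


155 = 10011011
203 = 11001011
132 = 10000100
242 = 11110010
Binary: 10011011.11001011.10000100.11110010


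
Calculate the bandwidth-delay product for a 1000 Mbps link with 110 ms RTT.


BDP = bandwidth * RTT
= 1000 Mbps * 110 ms
= 1000 * 1e6 * 110 / 1000 bits
= 110000000 bits
= 13750000 bytes
= 13427.7344 KB
BDP = 110000000 bits (13750000 bytes)


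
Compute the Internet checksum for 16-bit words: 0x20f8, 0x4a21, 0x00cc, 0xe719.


Sum all words (with carry folding):
+ 0x20f8 = 0x20f8
+ 0x4a21 = 0x6b19
+ 0x00cc = 0x6be5
+ 0xe719 = 0x52ff
One's complement: ~0x52ff
Checksum = 0xad00


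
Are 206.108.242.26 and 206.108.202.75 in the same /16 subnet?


Mask: 255.255.0.0
206.108.242.26 AND mask = 206.108.0.0
206.108.202.75 AND mask = 206.108.0.0
Yes, same subnet (206.108.0.0)


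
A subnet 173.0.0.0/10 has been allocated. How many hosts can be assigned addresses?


Host bits = 32 - 10 = 22
Total addresses = 2^22 = 4194304
Usable = total - 2 (network and broadcast)
Usable hosts: 4194302


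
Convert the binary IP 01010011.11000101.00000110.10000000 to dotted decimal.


01010011 = 83
11000101 = 197
00000110 = 6
10000000 = 128
IP: 83.197.6.128


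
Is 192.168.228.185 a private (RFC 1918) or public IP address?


RFC 1918 private ranges:
  10.0.0.0/8 (10.0.0.0 - 10.255.255.255)
  172.16.0.0/12 (172.16.0.0 - 172.31.255.255)
  192.168.0.0/16 (192.168.0.0 - 192.168.255.255)
Private (in 192.168.0.0/16)


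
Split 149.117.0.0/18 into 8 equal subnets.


New prefix = 18 + 3 = 21
Each subnet has 2048 addresses
  149.117.0.0/21
  149.117.8.0/21
  149.117.16.0/21
  149.117.24.0/21
  149.117.32.0/21
  149.117.40.0/21
  149.117.48.0/21
  149.117.56.0/21
Subnets: 149.117.0.0/21, 149.117.8.0/21, 149.117.16.0/21, 149.117.24.0/21, 149.117.32.0/21, 149.117.40.0/21, 149.117.48.0/21, 149.117.56.0/21


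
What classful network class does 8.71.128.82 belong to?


First octet: 8
Binary: 00001000
0xxxxxxx -> Class A (1-126)
Class A, default mask 255.0.0.0 (/8)


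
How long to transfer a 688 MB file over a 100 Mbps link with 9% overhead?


Effective throughput = 100 * (1 - 9/100) = 91 Mbps
File size in Mb = 688 * 8 = 5504 Mb
Time = 5504 / 91
Time = 60.4835 seconds


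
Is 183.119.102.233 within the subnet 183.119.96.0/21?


Subnet network: 183.119.96.0
Test IP AND mask: 183.119.96.0
Yes, 183.119.102.233 is in 183.119.96.0/21


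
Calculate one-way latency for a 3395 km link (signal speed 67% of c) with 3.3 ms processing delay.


Speed = 0.67 * 3e5 km/s = 201000 km/s
Propagation delay = 3395 / 201000 = 0.0169 s = 16.8905 ms
Processing delay = 3.3 ms
Total one-way latency = 20.1905 ms


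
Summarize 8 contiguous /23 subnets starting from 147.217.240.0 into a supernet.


Original prefix: /23
Number of subnets: 8 = 2^3
New prefix = 23 - 3 = 20
Supernet: 147.217.240.0/20


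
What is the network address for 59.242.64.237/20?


IP:   00111011.11110010.01000000.11101101
Mask: 11111111.11111111.11110000.00000000
AND operation:
Net:  00111011.11110010.01000000.00000000
Network: 59.242.64.0/20


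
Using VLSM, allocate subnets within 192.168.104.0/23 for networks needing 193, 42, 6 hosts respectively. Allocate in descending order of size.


193 hosts -> /24 (254 usable): 192.168.104.0/24
42 hosts -> /26 (62 usable): 192.168.105.0/26
6 hosts -> /29 (6 usable): 192.168.105.64/29
Allocation: 192.168.104.0/24 (193 hosts, 254 usable); 192.168.105.0/26 (42 hosts, 62 usable); 192.168.105.64/29 (6 hosts, 6 usable)


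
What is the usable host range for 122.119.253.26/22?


Network: 122.119.252.0
Broadcast: 122.119.255.255
First usable = network + 1
Last usable = broadcast - 1
Range: 122.119.252.1 to 122.119.255.254


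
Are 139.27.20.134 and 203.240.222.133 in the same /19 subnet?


Mask: 255.255.224.0
139.27.20.134 AND mask = 139.27.0.0
203.240.222.133 AND mask = 203.240.192.0
No, different subnets (139.27.0.0 vs 203.240.192.0)


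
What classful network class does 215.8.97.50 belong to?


First octet: 215
Binary: 11010111
110xxxxx -> Class C (192-223)
Class C, default mask 255.255.255.0 (/24)


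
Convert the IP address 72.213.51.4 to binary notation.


72 = 01001000
213 = 11010101
51 = 00110011
4 = 00000100
Binary: 01001000.11010101.00110011.00000100


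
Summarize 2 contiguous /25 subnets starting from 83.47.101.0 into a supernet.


Original prefix: /25
Number of subnets: 2 = 2^1
New prefix = 25 - 1 = 24
Supernet: 83.47.101.0/24


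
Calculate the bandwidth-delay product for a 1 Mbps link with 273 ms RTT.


BDP = bandwidth * RTT
= 1 Mbps * 273 ms
= 1 * 1e6 * 273 / 1000 bits
= 273000 bits
= 34125 bytes
= 33.3252 KB
BDP = 273000 bits (34125 bytes)


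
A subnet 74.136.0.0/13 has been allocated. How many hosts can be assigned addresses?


Host bits = 32 - 13 = 19
Total addresses = 2^19 = 524288
Usable = total - 2 (network and broadcast)
Usable hosts: 524286


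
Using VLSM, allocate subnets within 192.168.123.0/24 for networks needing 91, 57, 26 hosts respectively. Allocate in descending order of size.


91 hosts -> /25 (126 usable): 192.168.123.0/25
57 hosts -> /26 (62 usable): 192.168.123.128/26
26 hosts -> /27 (30 usable): 192.168.123.192/27
Allocation: 192.168.123.0/25 (91 hosts, 126 usable); 192.168.123.128/26 (57 hosts, 62 usable); 192.168.123.192/27 (26 hosts, 30 usable)


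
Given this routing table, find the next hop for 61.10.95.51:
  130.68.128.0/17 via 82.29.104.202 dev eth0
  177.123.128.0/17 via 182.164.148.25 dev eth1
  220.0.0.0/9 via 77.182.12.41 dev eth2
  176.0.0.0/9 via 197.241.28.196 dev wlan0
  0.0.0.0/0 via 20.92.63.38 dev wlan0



Longest prefix match for 61.10.95.51:
  /17 130.68.128.0: no
  /17 177.123.128.0: no
  /9 220.0.0.0: no
  /9 176.0.0.0: no
  /0 0.0.0.0: MATCH
Selected: next-hop 20.92.63.38 via wlan0 (matched /0)


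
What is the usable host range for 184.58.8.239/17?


Network: 184.58.0.0
Broadcast: 184.58.127.255
First usable = network + 1
Last usable = broadcast - 1
Range: 184.58.0.1 to 184.58.127.254


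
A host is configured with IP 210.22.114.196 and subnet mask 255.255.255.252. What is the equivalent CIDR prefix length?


Binary: 11111111.11111111.11111111.11111100
Count leading 1s
Prefix: /30


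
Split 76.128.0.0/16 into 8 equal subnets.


New prefix = 16 + 3 = 19
Each subnet has 8192 addresses
  76.128.0.0/19
  76.128.32.0/19
  76.128.64.0/19
  76.128.96.0/19
  76.128.128.0/19
  76.128.160.0/19
  76.128.192.0/19
  76.128.224.0/19
Subnets: 76.128.0.0/19, 76.128.32.0/19, 76.128.64.0/19, 76.128.96.0/19, 76.128.128.0/19, 76.128.160.0/19, 76.128.192.0/19, 76.128.224.0/19


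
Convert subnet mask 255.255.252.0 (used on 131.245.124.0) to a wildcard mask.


Subnet mask: 255.255.252.0
Wildcard = 255.255.255.255 - subnet mask
255 - 255 = 0
255 - 255 = 0
255 - 252 = 3
255 - 0 = 255
Wildcard: 0.0.3.255


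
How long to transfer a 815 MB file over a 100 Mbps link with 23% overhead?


Effective throughput = 100 * (1 - 23/100) = 77 Mbps
File size in Mb = 815 * 8 = 6520 Mb
Time = 6520 / 77
Time = 84.6753 seconds


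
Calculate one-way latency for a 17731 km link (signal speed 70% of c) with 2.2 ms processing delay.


Speed = 0.7 * 3e5 km/s = 210000 km/s
Propagation delay = 17731 / 210000 = 0.0844 s = 84.4333 ms
Processing delay = 2.2 ms
Total one-way latency = 86.6333 ms


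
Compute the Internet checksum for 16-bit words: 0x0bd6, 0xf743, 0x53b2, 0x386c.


Sum all words (with carry folding):
+ 0x0bd6 = 0x0bd6
+ 0xf743 = 0x031a
+ 0x53b2 = 0x56cc
+ 0x386c = 0x8f38
One's complement: ~0x8f38
Checksum = 0x70c7


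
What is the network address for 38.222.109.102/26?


IP:   00100110.11011110.01101101.01100110
Mask: 11111111.11111111.11111111.11000000
AND operation:
Net:  00100110.11011110.01101101.01000000
Network: 38.222.109.64/26


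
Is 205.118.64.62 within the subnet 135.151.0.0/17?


Subnet network: 135.151.0.0
Test IP AND mask: 205.118.0.0
No, 205.118.64.62 is not in 135.151.0.0/17


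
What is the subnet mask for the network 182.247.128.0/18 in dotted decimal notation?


/18 means 18 network bits, 14 host bits
Binary: 11111111111111111100000000000000
Mask: 255.255.192.0


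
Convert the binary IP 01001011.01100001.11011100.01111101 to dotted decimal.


01001011 = 75
01100001 = 97
11011100 = 220
01111101 = 125
IP: 75.97.220.125


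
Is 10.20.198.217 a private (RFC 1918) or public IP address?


RFC 1918 private ranges:
  10.0.0.0/8 (10.0.0.0 - 10.255.255.255)
  172.16.0.0/12 (172.16.0.0 - 172.31.255.255)
  192.168.0.0/16 (192.168.0.0 - 192.168.255.255)
Private (in 10.0.0.0/8)


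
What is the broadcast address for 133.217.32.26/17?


Network: 133.217.0.0/17
Host bits = 15
Set all host bits to 1:
Broadcast: 133.217.127.255


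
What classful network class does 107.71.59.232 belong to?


First octet: 107
Binary: 01101011
0xxxxxxx -> Class A (1-126)
Class A, default mask 255.0.0.0 (/8)


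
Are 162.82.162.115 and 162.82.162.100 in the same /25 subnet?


Mask: 255.255.255.128
162.82.162.115 AND mask = 162.82.162.0
162.82.162.100 AND mask = 162.82.162.0
Yes, same subnet (162.82.162.0)


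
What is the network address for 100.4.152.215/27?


IP:   01100100.00000100.10011000.11010111
Mask: 11111111.11111111.11111111.11100000
AND operation:
Net:  01100100.00000100.10011000.11000000
Network: 100.4.152.192/27


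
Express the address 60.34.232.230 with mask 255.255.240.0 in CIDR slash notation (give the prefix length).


Binary: 11111111.11111111.11110000.00000000
Count leading 1s
Prefix: /20


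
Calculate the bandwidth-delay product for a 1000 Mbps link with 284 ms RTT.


BDP = bandwidth * RTT
= 1000 Mbps * 284 ms
= 1000 * 1e6 * 284 / 1000 bits
= 284000000 bits
= 35500000 bytes
= 34667.9688 KB
BDP = 284000000 bits (35500000 bytes)


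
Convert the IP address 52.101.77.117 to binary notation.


52 = 00110100
101 = 01100101
77 = 01001101
117 = 01110101
Binary: 00110100.01100101.01001101.01110101


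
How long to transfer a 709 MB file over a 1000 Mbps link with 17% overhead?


Effective throughput = 1000 * (1 - 17/100) = 830 Mbps
File size in Mb = 709 * 8 = 5672 Mb
Time = 5672 / 830
Time = 6.8337 seconds


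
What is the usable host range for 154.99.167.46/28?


Network: 154.99.167.32
Broadcast: 154.99.167.47
First usable = network + 1
Last usable = broadcast - 1
Range: 154.99.167.33 to 154.99.167.46


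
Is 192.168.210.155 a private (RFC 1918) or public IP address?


RFC 1918 private ranges:
  10.0.0.0/8 (10.0.0.0 - 10.255.255.255)
  172.16.0.0/12 (172.16.0.0 - 172.31.255.255)
  192.168.0.0/16 (192.168.0.0 - 192.168.255.255)
Private (in 192.168.0.0/16)


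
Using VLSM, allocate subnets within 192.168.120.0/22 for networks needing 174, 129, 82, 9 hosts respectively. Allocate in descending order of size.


174 hosts -> /24 (254 usable): 192.168.120.0/24
129 hosts -> /24 (254 usable): 192.168.121.0/24
82 hosts -> /25 (126 usable): 192.168.122.0/25
9 hosts -> /28 (14 usable): 192.168.122.128/28
Allocation: 192.168.120.0/24 (174 hosts, 254 usable); 192.168.121.0/24 (129 hosts, 254 usable); 192.168.122.0/25 (82 hosts, 126 usable); 192.168.122.128/28 (9 hosts, 14 usable)


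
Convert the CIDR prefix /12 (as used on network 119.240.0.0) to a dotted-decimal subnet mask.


/12 means 12 network bits, 20 host bits
Binary: 11111111111100000000000000000000
Mask: 255.240.0.0


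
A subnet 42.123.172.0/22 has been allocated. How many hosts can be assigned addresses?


Host bits = 32 - 22 = 10
Total addresses = 2^10 = 1024
Usable = total - 2 (network and broadcast)
Usable hosts: 1022


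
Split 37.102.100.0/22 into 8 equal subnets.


New prefix = 22 + 3 = 25
Each subnet has 128 addresses
  37.102.100.0/25
  37.102.100.128/25
  37.102.101.0/25
  37.102.101.128/25
  37.102.102.0/25
  37.102.102.128/25
  37.102.103.0/25
  37.102.103.128/25
Subnets: 37.102.100.0/25, 37.102.100.128/25, 37.102.101.0/25, 37.102.101.128/25, 37.102.102.0/25, 37.102.102.128/25, 37.102.103.0/25, 37.102.103.128/25


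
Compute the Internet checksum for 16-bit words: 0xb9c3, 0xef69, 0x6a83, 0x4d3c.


Sum all words (with carry folding):
+ 0xb9c3 = 0xb9c3
+ 0xef69 = 0xa92d
+ 0x6a83 = 0x13b1
+ 0x4d3c = 0x60ed
One's complement: ~0x60ed
Checksum = 0x9f12


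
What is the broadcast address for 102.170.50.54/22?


Network: 102.170.48.0/22
Host bits = 10
Set all host bits to 1:
Broadcast: 102.170.51.255


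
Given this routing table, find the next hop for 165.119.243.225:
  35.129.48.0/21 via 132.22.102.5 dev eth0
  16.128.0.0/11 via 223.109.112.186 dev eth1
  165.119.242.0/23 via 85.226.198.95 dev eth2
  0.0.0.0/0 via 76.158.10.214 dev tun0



Longest prefix match for 165.119.243.225:
  /21 35.129.48.0: no
  /11 16.128.0.0: no
  /23 165.119.242.0: MATCH
  /0 0.0.0.0: MATCH
Selected: next-hop 85.226.198.95 via eth2 (matched /23)


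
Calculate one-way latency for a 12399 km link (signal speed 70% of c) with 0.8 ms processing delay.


Speed = 0.7 * 3e5 km/s = 210000 km/s
Propagation delay = 12399 / 210000 = 0.059 s = 59.0429 ms
Processing delay = 0.8 ms
Total one-way latency = 59.8429 ms


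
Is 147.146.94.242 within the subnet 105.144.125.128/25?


Subnet network: 105.144.125.128
Test IP AND mask: 147.146.94.128
No, 147.146.94.242 is not in 105.144.125.128/25


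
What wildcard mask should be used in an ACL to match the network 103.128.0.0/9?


Subnet mask: 255.128.0.0
Wildcard = 255.255.255.255 - subnet mask
255 - 255 = 0
255 - 128 = 127
255 - 0 = 255
255 - 0 = 255
Wildcard: 0.127.255.255


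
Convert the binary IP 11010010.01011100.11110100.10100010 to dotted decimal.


11010010 = 210
01011100 = 92
11110100 = 244
10100010 = 162
IP: 210.92.244.162


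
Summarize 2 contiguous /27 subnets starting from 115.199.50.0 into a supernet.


Original prefix: /27
Number of subnets: 2 = 2^1
New prefix = 27 - 1 = 26
Supernet: 115.199.50.0/26


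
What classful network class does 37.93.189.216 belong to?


First octet: 37
Binary: 00100101
0xxxxxxx -> Class A (1-126)
Class A, default mask 255.0.0.0 (/8)


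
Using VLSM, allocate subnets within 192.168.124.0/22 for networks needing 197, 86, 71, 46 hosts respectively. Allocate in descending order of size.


197 hosts -> /24 (254 usable): 192.168.124.0/24
86 hosts -> /25 (126 usable): 192.168.125.0/25
71 hosts -> /25 (126 usable): 192.168.125.128/25
46 hosts -> /26 (62 usable): 192.168.126.0/26
Allocation: 192.168.124.0/24 (197 hosts, 254 usable); 192.168.125.0/25 (86 hosts, 126 usable); 192.168.125.128/25 (71 hosts, 126 usable); 192.168.126.0/26 (46 hosts, 62 usable)


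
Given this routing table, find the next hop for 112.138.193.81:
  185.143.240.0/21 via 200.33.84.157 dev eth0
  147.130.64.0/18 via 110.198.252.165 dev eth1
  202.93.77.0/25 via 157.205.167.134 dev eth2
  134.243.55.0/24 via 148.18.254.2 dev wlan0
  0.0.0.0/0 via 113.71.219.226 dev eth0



Longest prefix match for 112.138.193.81:
  /21 185.143.240.0: no
  /18 147.130.64.0: no
  /25 202.93.77.0: no
  /24 134.243.55.0: no
  /0 0.0.0.0: MATCH
Selected: next-hop 113.71.219.226 via eth0 (matched /0)


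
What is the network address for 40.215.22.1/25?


IP:   00101000.11010111.00010110.00000001
Mask: 11111111.11111111.11111111.10000000
AND operation:
Net:  00101000.11010111.00010110.00000000
Network: 40.215.22.0/25


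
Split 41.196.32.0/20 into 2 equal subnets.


New prefix = 20 + 1 = 21
Each subnet has 2048 addresses
  41.196.32.0/21
  41.196.40.0/21
Subnets: 41.196.32.0/21, 41.196.40.0/21


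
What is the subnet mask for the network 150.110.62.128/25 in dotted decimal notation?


/25 means 25 network bits, 7 host bits
Binary: 11111111111111111111111110000000
Mask: 255.255.255.128


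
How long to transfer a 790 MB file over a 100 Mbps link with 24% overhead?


Effective throughput = 100 * (1 - 24/100) = 76 Mbps
File size in Mb = 790 * 8 = 6320 Mb
Time = 6320 / 76
Time = 83.1579 seconds


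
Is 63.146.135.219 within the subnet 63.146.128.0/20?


Subnet network: 63.146.128.0
Test IP AND mask: 63.146.128.0
Yes, 63.146.135.219 is in 63.146.128.0/20


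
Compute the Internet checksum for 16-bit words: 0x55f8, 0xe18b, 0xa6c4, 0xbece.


Sum all words (with carry folding):
+ 0x55f8 = 0x55f8
+ 0xe18b = 0x3784
+ 0xa6c4 = 0xde48
+ 0xbece = 0x9d17
One's complement: ~0x9d17
Checksum = 0x62e8


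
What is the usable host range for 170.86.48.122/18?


Network: 170.86.0.0
Broadcast: 170.86.63.255
First usable = network + 1
Last usable = broadcast - 1
Range: 170.86.0.1 to 170.86.63.254


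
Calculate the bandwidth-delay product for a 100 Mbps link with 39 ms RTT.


BDP = bandwidth * RTT
= 100 Mbps * 39 ms
= 100 * 1e6 * 39 / 1000 bits
= 3900000 bits
= 487500 bytes
= 476.0742 KB
BDP = 3900000 bits (487500 bytes)


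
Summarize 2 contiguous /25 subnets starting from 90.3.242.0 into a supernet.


Original prefix: /25
Number of subnets: 2 = 2^1
New prefix = 25 - 1 = 24
Supernet: 90.3.242.0/24


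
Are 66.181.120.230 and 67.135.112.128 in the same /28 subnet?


Mask: 255.255.255.240
66.181.120.230 AND mask = 66.181.120.224
67.135.112.128 AND mask = 67.135.112.128
No, different subnets (66.181.120.224 vs 67.135.112.128)


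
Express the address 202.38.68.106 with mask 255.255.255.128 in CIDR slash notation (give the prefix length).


Binary: 11111111.11111111.11111111.10000000
Count leading 1s
Prefix: /25


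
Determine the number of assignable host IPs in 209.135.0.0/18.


Host bits = 32 - 18 = 14
Total addresses = 2^14 = 16384
Usable = total - 2 (network and broadcast)
Usable hosts: 16382


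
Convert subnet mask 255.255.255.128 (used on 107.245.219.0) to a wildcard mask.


Subnet mask: 255.255.255.128
Wildcard = 255.255.255.255 - subnet mask
255 - 255 = 0
255 - 255 = 0
255 - 255 = 0
255 - 128 = 127
Wildcard: 0.0.0.127


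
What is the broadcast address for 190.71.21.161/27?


Network: 190.71.21.160/27
Host bits = 5
Set all host bits to 1:
Broadcast: 190.71.21.191


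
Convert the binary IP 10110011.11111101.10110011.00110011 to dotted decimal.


10110011 = 179
11111101 = 253
10110011 = 179
00110011 = 51
IP: 179.253.179.51


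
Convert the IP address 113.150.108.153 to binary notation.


113 = 01110001
150 = 10010110
108 = 01101100
153 = 10011001
Binary: 01110001.10010110.01101100.10011001


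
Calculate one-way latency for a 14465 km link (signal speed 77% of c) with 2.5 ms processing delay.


Speed = 0.77 * 3e5 km/s = 231000 km/s
Propagation delay = 14465 / 231000 = 0.0626 s = 62.619 ms
Processing delay = 2.5 ms
Total one-way latency = 65.119 ms


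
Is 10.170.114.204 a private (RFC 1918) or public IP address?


RFC 1918 private ranges:
  10.0.0.0/8 (10.0.0.0 - 10.255.255.255)
  172.16.0.0/12 (172.16.0.0 - 172.31.255.255)
  192.168.0.0/16 (192.168.0.0 - 192.168.255.255)
Private (in 10.0.0.0/8)


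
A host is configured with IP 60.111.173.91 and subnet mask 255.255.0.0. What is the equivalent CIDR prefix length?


Binary: 11111111.11111111.00000000.00000000
Count leading 1s
Prefix: /16


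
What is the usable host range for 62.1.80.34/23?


Network: 62.1.80.0
Broadcast: 62.1.81.255
First usable = network + 1
Last usable = broadcast - 1
Range: 62.1.80.1 to 62.1.81.254


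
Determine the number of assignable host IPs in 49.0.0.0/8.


Host bits = 32 - 8 = 24
Total addresses = 2^24 = 16777216
Usable = total - 2 (network and broadcast)
Usable hosts: 16777214


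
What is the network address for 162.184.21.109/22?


IP:   10100010.10111000.00010101.01101101
Mask: 11111111.11111111.11111100.00000000
AND operation:
Net:  10100010.10111000.00010100.00000000
Network: 162.184.20.0/22


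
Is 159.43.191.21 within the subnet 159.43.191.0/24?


Subnet network: 159.43.191.0
Test IP AND mask: 159.43.191.0
Yes, 159.43.191.21 is in 159.43.191.0/24


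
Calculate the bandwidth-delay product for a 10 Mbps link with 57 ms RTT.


BDP = bandwidth * RTT
= 10 Mbps * 57 ms
= 10 * 1e6 * 57 / 1000 bits
= 570000 bits
= 71250 bytes
= 69.5801 KB
BDP = 570000 bits (71250 bytes)


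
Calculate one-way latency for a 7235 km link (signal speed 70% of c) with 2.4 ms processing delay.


Speed = 0.7 * 3e5 km/s = 210000 km/s
Propagation delay = 7235 / 210000 = 0.0345 s = 34.4524 ms
Processing delay = 2.4 ms
Total one-way latency = 36.8524 ms


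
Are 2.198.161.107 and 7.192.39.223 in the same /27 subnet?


Mask: 255.255.255.224
2.198.161.107 AND mask = 2.198.161.96
7.192.39.223 AND mask = 7.192.39.192
No, different subnets (2.198.161.96 vs 7.192.39.192)


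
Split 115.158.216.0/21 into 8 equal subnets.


New prefix = 21 + 3 = 24
Each subnet has 256 addresses
  115.158.216.0/24
  115.158.217.0/24
  115.158.218.0/24
  115.158.219.0/24
  115.158.220.0/24
  115.158.221.0/24
  115.158.222.0/24
  115.158.223.0/24
Subnets: 115.158.216.0/24, 115.158.217.0/24, 115.158.218.0/24, 115.158.219.0/24, 115.158.220.0/24, 115.158.221.0/24, 115.158.222.0/24, 115.158.223.0/24


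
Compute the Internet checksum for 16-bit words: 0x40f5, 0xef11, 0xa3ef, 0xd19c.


Sum all words (with carry folding):
+ 0x40f5 = 0x40f5
+ 0xef11 = 0x3007
+ 0xa3ef = 0xd3f6
+ 0xd19c = 0xa593
One's complement: ~0xa593
Checksum = 0x5a6c


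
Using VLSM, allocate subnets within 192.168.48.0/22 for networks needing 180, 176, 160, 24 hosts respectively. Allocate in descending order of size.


180 hosts -> /24 (254 usable): 192.168.48.0/24
176 hosts -> /24 (254 usable): 192.168.49.0/24
160 hosts -> /24 (254 usable): 192.168.50.0/24
24 hosts -> /27 (30 usable): 192.168.51.0/27
Allocation: 192.168.48.0/24 (180 hosts, 254 usable); 192.168.49.0/24 (176 hosts, 254 usable); 192.168.50.0/24 (160 hosts, 254 usable); 192.168.51.0/27 (24 hosts, 30 usable)


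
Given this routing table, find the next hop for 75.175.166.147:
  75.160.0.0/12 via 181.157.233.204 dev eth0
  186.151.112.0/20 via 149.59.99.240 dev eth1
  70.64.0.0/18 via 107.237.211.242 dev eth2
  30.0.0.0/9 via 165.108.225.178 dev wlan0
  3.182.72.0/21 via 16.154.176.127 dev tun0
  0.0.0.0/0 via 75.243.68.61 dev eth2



Longest prefix match for 75.175.166.147:
  /12 75.160.0.0: MATCH
  /20 186.151.112.0: no
  /18 70.64.0.0: no
  /9 30.0.0.0: no
  /21 3.182.72.0: no
  /0 0.0.0.0: MATCH
Selected: next-hop 181.157.233.204 via eth0 (matched /12)
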